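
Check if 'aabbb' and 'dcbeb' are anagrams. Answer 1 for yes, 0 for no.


Sort characters of 'aabbb': 'aabbb'
Sort characters of 'dcbeb': 'bbcde'
Sorted forms differ -> they are NOT anagrams
Result: 0

0


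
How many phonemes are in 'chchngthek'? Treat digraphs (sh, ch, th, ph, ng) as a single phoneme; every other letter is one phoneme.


Parsing 'chchngthek' greedily, digraphs first:
  'ch' -> digraph (1 consonant phoneme) (phonemes so far: 1)
  'ch' -> digraph (1 consonant phoneme) (phonemes so far: 2)
  'ng' -> digraph (1 consonant phoneme) (phonemes so far: 3)
  'th' -> digraph (1 consonant phoneme) (phonemes so far: 4)
  'e' -> vowel phoneme (phonemes so far: 5)
  'k' -> consonant phoneme (phonemes so far: 6)
Total phonemes: 6

6


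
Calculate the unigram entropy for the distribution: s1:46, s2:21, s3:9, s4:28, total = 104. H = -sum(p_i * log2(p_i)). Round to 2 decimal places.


Computing entropy H = -sum(p_i * log2(p_i)):
  s1: p = 46/104 = 0.4423, -p*log2(p) = 0.5205
  s2: p = 21/104 = 0.2019, -p*log2(p) = 0.4661
  s3: p = 9/104 = 0.0865, -p*log2(p) = 0.3055
  s4: p = 28/104 = 0.2692, -p*log2(p) = 0.5097
H = sum of terms = 1.8018
Rounded to 2 decimals: 1.80

1.80


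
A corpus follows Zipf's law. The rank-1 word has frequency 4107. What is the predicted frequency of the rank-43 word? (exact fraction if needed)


Zipf's law: freq(rank) = f1 / rank
f1 = 4107, rank = 43
freq = 4107 / 43
GCD(4107, 43) = 1
Simplified: 4107/43

4107/43


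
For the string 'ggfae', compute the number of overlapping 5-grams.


String 'ggfae' has length L = 5.
Number of overlapping n-grams = L - n + 1
Substituting: 5 - 5 + 1 = 1

1


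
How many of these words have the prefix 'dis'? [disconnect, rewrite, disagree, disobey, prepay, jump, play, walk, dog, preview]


Checking each word for prefix 'dis':
  'disconnect' -> YES, starts with 'dis' (count: 1)
  'rewrite' -> no (count: 1)
  'disagree' -> YES, starts with 'dis' (count: 2)
  'disobey' -> YES, starts with 'dis' (count: 3)
  'prepay' -> no (count: 3)
  'jump' -> no (count: 3)
  'play' -> no (count: 3)
  'walk' -> no (count: 3)
  'dog' -> no (count: 3)
  'preview' -> no (count: 3)
Total with prefix 'dis': 3

3


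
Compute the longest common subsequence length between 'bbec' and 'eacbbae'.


DP table for LCS of 'bbec' and 'eacbbae':
       e  a  c  b  b  a  e
    0  0  0  0  0  0  0  0
  b 0  0  0  0  1  1  1  1
  b 0  0  0  0  1  2  2  2
  e 0  1  1  1  1  2  2  3
  c 0  1  1  2  2  2  2  3
LCS: 'bbe'
LCS length = 3

3


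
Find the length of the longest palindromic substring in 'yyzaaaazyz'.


Scanning 'yyzaaaazyz' for palindromic substrings.
Substring at positions 1-8: 'yzaaaazy'.
Check: reverse('yzaaaazy') = 'yzaaaazy' -> palindrome confirmed.
Neighbouring characters ('y' / 'z') break symmetry, so it cannot extend further.
No longer palindromic substring exists; longest length = 8

8


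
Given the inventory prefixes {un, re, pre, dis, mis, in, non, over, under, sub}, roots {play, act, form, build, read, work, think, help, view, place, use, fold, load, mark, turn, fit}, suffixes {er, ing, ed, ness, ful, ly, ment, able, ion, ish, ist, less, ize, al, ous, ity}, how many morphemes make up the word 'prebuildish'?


Segmenting 'prebuildish' against the inventory:
  'pre' -> prefix (morpheme 1)
  'build' -> root (morpheme 2)
  'ish' -> suffix (morpheme 3)
Total morphemes: 3

3


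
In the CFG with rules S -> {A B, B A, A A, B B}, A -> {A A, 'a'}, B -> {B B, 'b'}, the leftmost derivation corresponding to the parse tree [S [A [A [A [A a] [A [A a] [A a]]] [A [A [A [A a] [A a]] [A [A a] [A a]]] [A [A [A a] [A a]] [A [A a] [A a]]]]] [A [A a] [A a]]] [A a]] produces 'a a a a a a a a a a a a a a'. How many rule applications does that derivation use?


Every bracketed nonterminal node [X ...] in the tree is produced by exactly one rule application.
Reading the tree off as a leftmost derivation:
  Step 1: S  =>  A A   (applied S -> A A)
  Step 2: A A  =>  A A A   (applied A -> A A)
  Step 3: A A A  =>  A A A A   (applied A -> A A)
  Step 4: A A A A  =>  A A A A A   (applied A -> A A)
  Step 5: A A A A A  =>  a A A A A   (applied A -> a)
  Step 6: a A A A A  =>  a A A A A A   (applied A -> A A)
  Step 7: a A A A A A  =>  a a A A A A   (applied A -> a)
  Step 8: a a A A A A  =>  a a a A A A   (applied A -> a)
  Step 9: a a a A A A  =>  a a a A A A A   (applied A -> A A)
  Step 10: a a a A A A A  =>  a a a A A A A A   (applied A -> A A)
  Step 11: a a a A A A A A  =>  a a a A A A A A A   (applied A -> A A)
  Step 12: a a a A A A A A A  =>  a a a a A A A A A   (applied A -> a)
  Step 13: a a a a A A A A A  =>  a a a a a A A A A   (applied A -> a)
  Step 14: a a a a a A A A A  =>  a a a a a A A A A A   (applied A -> A A)
  Step 15: a a a a a A A A A A  =>  a a a a a a A A A A   (applied A -> a)
  Step 16: a a a a a a A A A A  =>  a a a a a a a A A A   (applied A -> a)
  Step 17: a a a a a a a A A A  =>  a a a a a a a A A A A   (applied A -> A A)
  Step 18: a a a a a a a A A A A  =>  a a a a a a a A A A A A   (applied A -> A A)
  Step 19: a a a a a a a A A A A A  =>  a a a a a a a a A A A A   (applied A -> a)
  Step 20: a a a a a a a a A A A A  =>  a a a a a a a a a A A A   (applied A -> a)
  Step 21: a a a a a a a a a A A A  =>  a a a a a a a a a A A A A   (applied A -> A A)
  Step 22: a a a a a a a a a A A A A  =>  a a a a a a a a a a A A A   (applied A -> a)
  Step 23: a a a a a a a a a a A A A  =>  a a a a a a a a a a a A A   (applied A -> a)
  Step 24: a a a a a a a a a a a A A  =>  a a a a a a a a a a a A A A   (applied A -> A A)
  Step 25: a a a a a a a a a a a A A A  =>  a a a a a a a a a a a a A A   (applied A -> a)
  Step 26: a a a a a a a a a a a a A A  =>  a a a a a a a a a a a a a A   (applied A -> a)
  Step 27: a a a a a a a a a a a a a A  =>  a a a a a a a a a a a a a a   (applied A -> a)
Final yield: a a a a a a a a a a a a a a
Total rewrite steps: 27

27


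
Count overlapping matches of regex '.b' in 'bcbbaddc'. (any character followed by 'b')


Pattern: .b means any character followed by 'b'.
Scanning 'bcbbaddc' position-by-position:
  Pos 0: window 'bc' -> no
  Pos 1: window 'cb' -> MATCH
  Pos 2: window 'bb' -> MATCH
  Pos 3: window 'ba' -> no
  Pos 4: window 'ad' -> no
  Pos 5: window 'dd' -> no
  Pos 6: window 'dc' -> no
  Pos 7: window 'c' -> no
Total matches: 2

2


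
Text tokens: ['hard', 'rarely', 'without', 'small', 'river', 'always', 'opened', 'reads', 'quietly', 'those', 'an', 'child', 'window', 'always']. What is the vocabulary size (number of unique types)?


Listing all tokens and tracking unique types:
  Token 1: 'hard' -> NEW (unique so far: 1)
  Token 2: 'rarely' -> NEW (unique so far: 2)
  Token 3: 'without' -> NEW (unique so far: 3)
  Token 4: 'small' -> NEW (unique so far: 4)
  Token 5: 'river' -> NEW (unique so far: 5)
  Token 6: 'always' -> NEW (unique so far: 6)
  Token 7: 'opened' -> NEW (unique so far: 7)
  Token 8: 'reads' -> NEW (unique so far: 8)
  Token 9: 'quietly' -> NEW (unique so far: 9)
  Token 10: 'those' -> NEW (unique so far: 10)
  Token 11: 'an' -> NEW (unique so far: 11)
  Token 12: 'child' -> NEW (unique so far: 12)
  Token 13: 'window' -> NEW (unique so far: 13)
  Token 14: 'always' -> duplicate (unique so far: 13)
Unique types: ('always', 'an', 'child', 'hard', 'opened', 'quietly', 'rarely', 'reads', 'river', 'small', 'those', 'window', 'without')
Vocabulary size: 13

13


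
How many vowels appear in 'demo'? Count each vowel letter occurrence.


Scanning each character of 'demo':
  Position 1: 'd' -> consonant (running count: 0)
  Position 2: 'e' -> vowel (running count: 1)
  Position 3: 'm' -> consonant (running count: 1)
  Position 4: 'o' -> vowel (running count: 2)
Total vowels: 2

2


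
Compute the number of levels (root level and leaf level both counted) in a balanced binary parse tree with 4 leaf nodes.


In a balanced binary tree with n leaves the deepest leaf is ceil(log2(n)) edges below the root,
so counting node levels inclusive of root and leaves gives ceil(log2(n)) + 1 levels.
log2(4) = 2.0000
ceil(2.0000) = 2
levels = 2 + 1 = 3

3


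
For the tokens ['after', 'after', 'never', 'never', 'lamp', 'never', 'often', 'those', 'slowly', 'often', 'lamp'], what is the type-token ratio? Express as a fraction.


Tokens: 11
Unique types: ('after', 'lamp', 'never', 'often', 'slowly', 'those') = 6
TTR = 6/11
Already in lowest terms.

6/11


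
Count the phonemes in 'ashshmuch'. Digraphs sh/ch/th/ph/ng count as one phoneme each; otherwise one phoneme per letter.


Parsing 'ashshmuch' greedily, digraphs first:
  'a' -> vowel phoneme (phonemes so far: 1)
  'sh' -> digraph (1 consonant phoneme) (phonemes so far: 2)
  'sh' -> digraph (1 consonant phoneme) (phonemes so far: 3)
  'm' -> consonant phoneme (phonemes so far: 4)
  'u' -> vowel phoneme (phonemes so far: 5)
  'ch' -> digraph (1 consonant phoneme) (phonemes so far: 6)
Total phonemes: 6

6


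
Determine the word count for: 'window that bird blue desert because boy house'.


Counting words by splitting on spaces:
  Word 1: 'window'
  Word 2: 'that'
  Word 3: 'bird'
  Word 4: 'blue'
  Word 5: 'desert'
  Word 6: 'because'
  Word 7: 'boy'
  Word 8: 'house'
Total words: 8

8


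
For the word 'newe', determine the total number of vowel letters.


Scanning each character of 'newe':
  Position 1: 'n' -> consonant (running count: 0)
  Position 2: 'e' -> vowel (running count: 1)
  Position 3: 'w' -> consonant (running count: 1)
  Position 4: 'e' -> vowel (running count: 2)
Total vowels: 2

2


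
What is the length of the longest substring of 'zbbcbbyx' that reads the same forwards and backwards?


Scanning 'zbbcbbyx' for palindromic substrings.
Substring at positions 1-5: 'bbcbb'.
Check: reverse('bbcbb') = 'bbcbb' -> palindrome confirmed.
Neighbouring characters ('z' / 'y') break symmetry, so it cannot extend further.
No longer palindromic substring exists; longest length = 5

5


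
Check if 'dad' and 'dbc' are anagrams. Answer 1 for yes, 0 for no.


Sort characters of 'dad': 'add'
Sort characters of 'dbc': 'bcd'
Sorted forms differ -> they are NOT anagrams
Result: 0

0


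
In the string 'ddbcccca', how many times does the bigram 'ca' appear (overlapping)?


Scanning 'ddbcccca' for bigram 'ca':
  Position 0: 'dd' -> no
  Position 1: 'db' -> no
  Position 2: 'bc' -> no
  Position 3: 'cc' -> no
  Position 4: 'cc' -> no
  Position 5: 'cc' -> no
  Position 6: 'ca' -> MATCH
Total matches: 1

1


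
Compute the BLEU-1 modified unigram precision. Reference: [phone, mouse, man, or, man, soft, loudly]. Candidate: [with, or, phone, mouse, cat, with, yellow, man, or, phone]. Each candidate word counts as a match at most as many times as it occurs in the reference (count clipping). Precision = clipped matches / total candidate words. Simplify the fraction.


Reference word counts: {'loudly': 1, 'man': 2, 'mouse': 1, 'or': 1, 'phone': 1, 'soft': 1}
Checking each candidate word (with clipping):
  'with' -> not in reference -> no match (matches: 0)
  'or' -> in reference (ref count 1, used 1/1) -> match (matches: 1)
  'phone' -> in reference (ref count 1, used 1/1) -> match (matches: 2)
  'mouse' -> in reference (ref count 1, used 1/1) -> match (matches: 3)
  'cat' -> not in reference -> no match (matches: 3)
  'with' -> not in reference -> no match (matches: 3)
  'yellow' -> not in reference -> no match (matches: 3)
  'man' -> in reference (ref count 2, used 1/2) -> match (matches: 4)
  'or' -> ref count 1 already used up (1/1) -> clipped, no match (matches: 4)
  'phone' -> ref count 1 already used up (1/1) -> clipped, no match (matches: 4)
Clipped matches: 4, Candidate length: 10
Precision = 4/10 = 2/5

2/5


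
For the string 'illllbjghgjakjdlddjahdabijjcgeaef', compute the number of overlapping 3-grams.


String 'illllbjghgjakjdlddjahdabijjcgeaef' has length L = 33.
Number of overlapping n-grams = L - n + 1
Substituting: 33 - 3 + 1 = 31

31


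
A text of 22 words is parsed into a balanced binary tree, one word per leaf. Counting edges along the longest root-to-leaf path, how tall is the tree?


In a balanced binary tree with n leaves the deepest leaf is ceil(log2(n)) edges below the root.
log2(22) = 4.4594
ceil(4.4594) = 5
height (edges) = 5

5


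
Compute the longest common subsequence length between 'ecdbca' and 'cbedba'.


DP table for LCS of 'ecdbca' and 'cbedba':
       c  b  e  d  b  a
    0  0  0  0  0  0  0
  e 0  0  0  1  1  1  1
  c 0  1  1  1  1  1  1
  d 0  1  1  1  2  2  2
  b 0  1  2  2  2  3  3
  c 0  1  2  2  2  3  3
  a 0  1  2  2  2  3  4
LCS: 'edba'
LCS length = 4

4


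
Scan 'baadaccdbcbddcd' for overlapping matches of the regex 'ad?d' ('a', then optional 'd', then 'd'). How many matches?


Pattern: ad?d means 'a', then optional 'd', then 'd'.
Scanning 'baadaccdbcbddcd' position-by-position:
  Pos 0: window 'baa' -> no
  Pos 1: window 'aad' -> no
  Pos 2: window 'ada' -> MATCH
  Pos 3: window 'dac' -> no
  Pos 4: window 'acc' -> no
  Pos 5: window 'ccd' -> no
  Pos 6: window 'cdb' -> no
  Pos 7: window 'dbc' -> no
  Pos 8: window 'bcb' -> no
  Pos 9: window 'cbd' -> no
  Pos 10: window 'bdd' -> no
  Pos 11: window 'ddc' -> no
  Pos 12: window 'dcd' -> no
  Pos 13: window 'cd' -> no
  Pos 14: window 'd' -> no
Total matches: 1

1


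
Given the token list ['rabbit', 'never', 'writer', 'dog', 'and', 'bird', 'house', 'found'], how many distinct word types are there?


Listing all tokens and tracking unique types:
  Token 1: 'rabbit' -> NEW (unique so far: 1)
  Token 2: 'never' -> NEW (unique so far: 2)
  Token 3: 'writer' -> NEW (unique so far: 3)
  Token 4: 'dog' -> NEW (unique so far: 4)
  Token 5: 'and' -> NEW (unique so far: 5)
  Token 6: 'bird' -> NEW (unique so far: 6)
  Token 7: 'house' -> NEW (unique so far: 7)
  Token 8: 'found' -> NEW (unique so far: 8)
Unique types: ('and', 'bird', 'dog', 'found', 'house', 'never', 'rabbit', 'writer')
Vocabulary size: 8

8


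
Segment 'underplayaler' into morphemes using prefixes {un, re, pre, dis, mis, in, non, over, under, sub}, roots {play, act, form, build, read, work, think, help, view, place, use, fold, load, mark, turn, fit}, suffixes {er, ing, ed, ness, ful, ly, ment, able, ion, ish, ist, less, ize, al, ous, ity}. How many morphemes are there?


Segmenting 'underplayaler' against the inventory:
  'under' -> prefix (morpheme 1)
  'play' -> root (morpheme 2)
  'al' -> suffix (morpheme 3)
  'er' -> suffix (morpheme 4)
Total morphemes: 4

4


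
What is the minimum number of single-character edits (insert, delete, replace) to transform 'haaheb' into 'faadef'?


Building DP table for s1='haaheb' (len 6) and s2='faadef' (len 6):
       f  a  a  d  e  f
    0  1  2  3  4  5  6
  h 1  1  2  3  4  5  6
  a 2  2  1  2  3  4  5
  a 3  3  2  1  2  3  4
  h 4  4  3  2  2  3  4
  e 5  5  4  3  3  2  3
  b 6  6  5  4  4  3  3
Edit distance = dp[6][6] = 3

3


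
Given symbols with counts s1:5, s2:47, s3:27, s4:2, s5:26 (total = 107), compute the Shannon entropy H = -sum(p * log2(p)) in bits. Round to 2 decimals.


Computing entropy H = -sum(p_i * log2(p_i)):
  s1: p = 5/107 = 0.0467, -p*log2(p) = 0.2065
  s2: p = 47/107 = 0.4393, -p*log2(p) = 0.5213
  s3: p = 27/107 = 0.2523, -p*log2(p) = 0.5013
  s4: p = 2/107 = 0.0187, -p*log2(p) = 0.1073
  s5: p = 26/107 = 0.2430, -p*log2(p) = 0.4960
H = sum of terms = 1.8324
Rounded to 2 decimals: 1.83

1.83


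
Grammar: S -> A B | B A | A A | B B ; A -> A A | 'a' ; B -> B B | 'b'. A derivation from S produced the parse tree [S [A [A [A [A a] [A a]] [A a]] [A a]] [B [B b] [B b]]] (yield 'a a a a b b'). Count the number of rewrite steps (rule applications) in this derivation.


Every bracketed nonterminal node [X ...] in the tree is produced by exactly one rule application.
Reading the tree off as a leftmost derivation:
  Step 1: S  =>  A B   (applied S -> A B)
  Step 2: A B  =>  A A B   (applied A -> A A)
  Step 3: A A B  =>  A A A B   (applied A -> A A)
  Step 4: A A A B  =>  A A A A B   (applied A -> A A)
  Step 5: A A A A B  =>  a A A A B   (applied A -> a)
  Step 6: a A A A B  =>  a a A A B   (applied A -> a)
  Step 7: a a A A B  =>  a a a A B   (applied A -> a)
  Step 8: a a a A B  =>  a a a a B   (applied A -> a)
  Step 9: a a a a B  =>  a a a a B B   (applied B -> B B)
  Step 10: a a a a B B  =>  a a a a b B   (applied B -> b)
  Step 11: a a a a b B  =>  a a a a b b   (applied B -> b)
Final yield: a a a a b b
Total rewrite steps: 11

11


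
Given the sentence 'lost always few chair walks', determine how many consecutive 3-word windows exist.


Word trigrams from [5] words:
  Trigram 1: (lost always few)
  Trigram 2: (always few chair)
  Trigram 3: (few chair walks)
Total word trigrams: 5 - 2 = 3

3


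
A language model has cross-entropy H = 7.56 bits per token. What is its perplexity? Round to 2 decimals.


Perplexity formula: PP = 2^H
H = 7.56
PP = 2^7.56
Decompose: 2^7.56 = 2^7 * 2^0.56
2^7 = 128, 2^0.56 ~ 1.4742692
PP ~ 128 * 1.4742692 = 188.7064576
Rounded to 2 decimals: 188.71

188.71


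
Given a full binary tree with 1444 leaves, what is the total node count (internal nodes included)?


Leaf nodes (terminals): 1444
Internal nodes = n - 1 = 1444 - 1 = 1443
Total = leaves + internal = 1444 + 1443 = 2887

2887


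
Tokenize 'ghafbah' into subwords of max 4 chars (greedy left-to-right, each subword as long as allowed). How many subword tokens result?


'ghafbah' has 7 characters.
Chunking with max size 4:
  Chunk 1: 'ghaf' (positions 0-3)
  Chunk 2: 'bah' (positions 4-6)
Total chunks: ceil(7 / 4) = 2

2


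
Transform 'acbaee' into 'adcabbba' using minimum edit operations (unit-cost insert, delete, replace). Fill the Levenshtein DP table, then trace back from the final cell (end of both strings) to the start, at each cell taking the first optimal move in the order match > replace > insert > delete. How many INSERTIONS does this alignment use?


Edit distance = 5. Backtracking from cell (6, 8) with preference match > replace > insert > delete,
then listing the resulting alignment 'acbaee' -> 'adcabbba' left to right:
  Step 1: keep 'a'
  Step 2: insert 'd' [insertion #1]
  Step 3: keep 'c'
  Step 4: insert 'a' [insertion #2]
  Step 5: keep 'b'
  Step 6: replace a->b
  Step 7: replace e->b
  Step 8: replace e->a
Total insertions: 2

2


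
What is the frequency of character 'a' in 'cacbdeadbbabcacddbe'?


Scanning 'cacbdeadbbabcacddbe' for 'a':
  Position 1: 'a' -> MATCH (count: 1)
  Position 6: 'a' -> MATCH (count: 2)
  Position 10: 'a' -> MATCH (count: 3)
  Position 13: 'a' -> MATCH (count: 4)
Total occurrences of 'a': 4

4


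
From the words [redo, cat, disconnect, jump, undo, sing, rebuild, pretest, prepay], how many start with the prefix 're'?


Checking each word for prefix 're':
  'redo' -> YES, starts with 're' (count: 1)
  'cat' -> no (count: 1)
  'disconnect' -> no (count: 1)
  'jump' -> no (count: 1)
  'undo' -> no (count: 1)
  'sing' -> no (count: 1)
  'rebuild' -> YES, starts with 're' (count: 2)
  'pretest' -> no (count: 2)
  'prepay' -> no (count: 2)
Total with prefix 're': 2

2


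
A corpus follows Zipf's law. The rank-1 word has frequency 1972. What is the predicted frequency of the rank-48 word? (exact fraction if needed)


Zipf's law: freq(rank) = f1 / rank
f1 = 1972, rank = 48
freq = 1972 / 48
GCD(1972, 48) = 4
Simplified: 493/12

493/12


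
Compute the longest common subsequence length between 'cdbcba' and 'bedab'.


DP table for LCS of 'cdbcba' and 'bedab':
       b  e  d  a  b
    0  0  0  0  0  0
  c 0  0  0  0  0  0
  d 0  0  0  1  1  1
  b 0  1  1  1  1  2
  c 0  1  1  1  1  2
  b 0  1  1  1  1  2
  a 0  1  1  1  2  2
LCS: 'db'
LCS length = 2

2


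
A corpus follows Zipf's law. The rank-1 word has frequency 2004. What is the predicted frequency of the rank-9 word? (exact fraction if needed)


Zipf's law: freq(rank) = f1 / rank
f1 = 2004, rank = 9
freq = 2004 / 9
GCD(2004, 9) = 3
Simplified: 668/3

668/3


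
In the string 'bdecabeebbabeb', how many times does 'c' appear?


Scanning 'bdecabeebbabeb' for 'c':
  Position 3: 'c' -> MATCH (count: 1)
Total occurrences of 'c': 1

1


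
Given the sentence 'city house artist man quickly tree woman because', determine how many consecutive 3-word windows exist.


Word trigrams from [8] words:
  Trigram 1: (city house artist)
  Trigram 2: (house artist man)
  Trigram 3: (artist man quickly)
  Trigram 4: (man quickly tree)
  Trigram 5: (quickly tree woman)
  Trigram 6: (tree woman because)
Total word trigrams: 8 - 2 = 6

6


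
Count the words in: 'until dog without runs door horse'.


Counting words by splitting on spaces:
  Word 1: 'until'
  Word 2: 'dog'
  Word 3: 'without'
  Word 4: 'runs'
  Word 5: 'door'
  Word 6: 'horse'
Total words: 6

6


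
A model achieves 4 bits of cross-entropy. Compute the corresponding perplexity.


Perplexity formula: PP = 2^H
H = 4
PP = 2^4
Steps: 2^1 = 2, 2^2 = 4, 2^3 = 8, 2^4 = 16
PP = 16

16


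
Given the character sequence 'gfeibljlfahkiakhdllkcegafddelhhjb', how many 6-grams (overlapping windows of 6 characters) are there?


String 'gfeibljlfahkiakhdllkcegafddelhhjb' has length L = 33.
Number of overlapping n-grams = L - n + 1
Substituting: 33 - 6 + 1 = 28

28


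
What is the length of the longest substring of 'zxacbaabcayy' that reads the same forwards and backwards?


Scanning 'zxacbaabcayy' for palindromic substrings.
Substring at positions 2-9: 'acbaabca'.
Check: reverse('acbaabca') = 'acbaabca' -> palindrome confirmed.
Neighbouring characters ('x' / 'y') break symmetry, so it cannot extend further.
No longer palindromic substring exists; longest length = 8

8


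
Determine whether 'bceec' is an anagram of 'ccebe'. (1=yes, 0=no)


Sort characters of 'bceec': 'bccee'
Sort characters of 'ccebe': 'bccee'
Sorted forms match -> they ARE anagrams
Result: 1

1


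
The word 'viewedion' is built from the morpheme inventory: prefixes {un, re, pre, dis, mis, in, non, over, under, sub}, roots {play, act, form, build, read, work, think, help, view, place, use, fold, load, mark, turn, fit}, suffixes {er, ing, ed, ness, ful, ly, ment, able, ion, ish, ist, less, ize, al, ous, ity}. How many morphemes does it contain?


Segmenting 'viewedion' against the inventory:
  'view' -> root (morpheme 1)
  'ed' -> suffix (morpheme 2)
  'ion' -> suffix (morpheme 3)
Total morphemes: 3

3


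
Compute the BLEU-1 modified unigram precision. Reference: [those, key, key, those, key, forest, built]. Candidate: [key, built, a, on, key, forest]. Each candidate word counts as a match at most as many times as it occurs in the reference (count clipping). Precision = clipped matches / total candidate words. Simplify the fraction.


Reference word counts: {'built': 1, 'forest': 1, 'key': 3, 'those': 2}
Checking each candidate word (with clipping):
  'key' -> in reference (ref count 3, used 1/3) -> match (matches: 1)
  'built' -> in reference (ref count 1, used 1/1) -> match (matches: 2)
  'a' -> not in reference -> no match (matches: 2)
  'on' -> not in reference -> no match (matches: 2)
  'key' -> in reference (ref count 3, used 2/3) -> match (matches: 3)
  'forest' -> in reference (ref count 1, used 1/1) -> match (matches: 4)
Clipped matches: 4, Candidate length: 6
Precision = 4/6 = 2/3

2/3


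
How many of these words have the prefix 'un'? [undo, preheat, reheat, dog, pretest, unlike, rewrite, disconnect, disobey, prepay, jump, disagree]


Checking each word for prefix 'un':
  'undo' -> YES, starts with 'un' (count: 1)
  'preheat' -> no (count: 1)
  'reheat' -> no (count: 1)
  'dog' -> no (count: 1)
  'pretest' -> no (count: 1)
  'unlike' -> YES, starts with 'un' (count: 2)
  'rewrite' -> no (count: 2)
  'disconnect' -> no (count: 2)
  'disobey' -> no (count: 2)
  'prepay' -> no (count: 2)
  'jump' -> no (count: 2)
  'disagree' -> no (count: 2)
Total with prefix 'un': 2

2


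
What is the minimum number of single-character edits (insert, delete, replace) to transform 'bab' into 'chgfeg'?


Building DP table for s1='bab' (len 3) and s2='chgfeg' (len 6):
       c  h  g  f  e  g
    0  1  2  3  4  5  6
  b 1  1  2  3  4  5  6
  a 2  2  2  3  4  5  6
  b 3  3  3  3  4  5  6
Edit distance = dp[3][6] = 6

6


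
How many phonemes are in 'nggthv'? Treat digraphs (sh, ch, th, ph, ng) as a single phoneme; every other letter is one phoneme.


Parsing 'nggthv' greedily, digraphs first:
  'ng' -> digraph (1 consonant phoneme) (phonemes so far: 1)
  'g' -> consonant phoneme (phonemes so far: 2)
  'th' -> digraph (1 consonant phoneme) (phonemes so far: 3)
  'v' -> consonant phoneme (phonemes so far: 4)
Total phonemes: 4

4


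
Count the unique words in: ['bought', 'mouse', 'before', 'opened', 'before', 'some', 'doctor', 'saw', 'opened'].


Listing all tokens and tracking unique types:
  Token 1: 'bought' -> NEW (unique so far: 1)
  Token 2: 'mouse' -> NEW (unique so far: 2)
  Token 3: 'before' -> NEW (unique so far: 3)
  Token 4: 'opened' -> NEW (unique so far: 4)
  Token 5: 'before' -> duplicate (unique so far: 4)
  Token 6: 'some' -> NEW (unique so far: 5)
  Token 7: 'doctor' -> NEW (unique so far: 6)
  Token 8: 'saw' -> NEW (unique so far: 7)
  Token 9: 'opened' -> duplicate (unique so far: 7)
Unique types: ('before', 'bought', 'doctor', 'mouse', 'opened', 'saw', 'some')
Vocabulary size: 7

7


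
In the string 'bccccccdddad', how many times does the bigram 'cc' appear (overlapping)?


Scanning 'bccccccdddad' for bigram 'cc':
  Position 0: 'bc' -> no
  Position 1: 'cc' -> MATCH
  Position 2: 'cc' -> MATCH
  Position 3: 'cc' -> MATCH
  Position 4: 'cc' -> MATCH
  Position 5: 'cc' -> MATCH
  Position 6: 'cd' -> no
  Position 7: 'dd' -> no
  Position 8: 'dd' -> no
  Position 9: 'da' -> no
  Position 10: 'ad' -> no
Total matches: 5

5


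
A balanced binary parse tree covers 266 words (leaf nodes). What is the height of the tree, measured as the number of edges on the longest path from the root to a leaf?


In a balanced binary tree with n leaves the deepest leaf is ceil(log2(n)) edges below the root.
log2(266) = 8.0553
ceil(8.0553) = 9
height (edges) = 9

9


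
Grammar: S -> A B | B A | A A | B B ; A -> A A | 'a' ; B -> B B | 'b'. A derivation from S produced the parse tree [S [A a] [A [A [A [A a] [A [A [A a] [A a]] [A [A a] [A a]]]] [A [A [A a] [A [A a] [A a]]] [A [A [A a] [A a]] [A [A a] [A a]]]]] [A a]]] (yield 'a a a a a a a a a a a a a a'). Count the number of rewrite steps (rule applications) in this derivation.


Every bracketed nonterminal node [X ...] in the tree is produced by exactly one rule application.
Reading the tree off as a leftmost derivation:
  Step 1: S  =>  A A   (applied S -> A A)
  Step 2: A A  =>  a A   (applied A -> a)
  Step 3: a A  =>  a A A   (applied A -> A A)
  Step 4: a A A  =>  a A A A   (applied A -> A A)
  Step 5: a A A A  =>  a A A A A   (applied A -> A A)
  Step 6: a A A A A  =>  a a A A A   (applied A -> a)
  Step 7: a a A A A  =>  a a A A A A   (applied A -> A A)
  Step 8: a a A A A A  =>  a a A A A A A   (applied A -> A A)
  Step 9: a a A A A A A  =>  a a a A A A A   (applied A -> a)
  Step 10: a a a A A A A  =>  a a a a A A A   (applied A -> a)
  Step 11: a a a a A A A  =>  a a a a A A A A   (applied A -> A A)
  Step 12: a a a a A A A A  =>  a a a a a A A A   (applied A -> a)
  Step 13: a a a a a A A A  =>  a a a a a a A A   (applied A -> a)
  Step 14: a a a a a a A A  =>  a a a a a a A A A   (applied A -> A A)
  Step 15: a a a a a a A A A  =>  a a a a a a A A A A   (applied A -> A A)
  Step 16: a a a a a a A A A A  =>  a a a a a a a A A A   (applied A -> a)
  Step 17: a a a a a a a A A A  =>  a a a a a a a A A A A   (applied A -> A A)
  Step 18: a a a a a a a A A A A  =>  a a a a a a a a A A A   (applied A -> a)
  Step 19: a a a a a a a a A A A  =>  a a a a a a a a a A A   (applied A -> a)
  Step 20: a a a a a a a a a A A  =>  a a a a a a a a a A A A   (applied A -> A A)
  Step 21: a a a a a a a a a A A A  =>  a a a a a a a a a A A A A   (applied A -> A A)
  Step 22: a a a a a a a a a A A A A  =>  a a a a a a a a a a A A A   (applied A -> a)
  Step 23: a a a a a a a a a a A A A  =>  a a a a a a a a a a a A A   (applied A -> a)
  Step 24: a a a a a a a a a a a A A  =>  a a a a a a a a a a a A A A   (applied A -> A A)
  Step 25: a a a a a a a a a a a A A A  =>  a a a a a a a a a a a a A A   (applied A -> a)
  Step 26: a a a a a a a a a a a a A A  =>  a a a a a a a a a a a a a A   (applied A -> a)
  Step 27: a a a a a a a a a a a a a A  =>  a a a a a a a a a a a a a a   (applied A -> a)
Final yield: a a a a a a a a a a a a a a
Total rewrite steps: 27

27


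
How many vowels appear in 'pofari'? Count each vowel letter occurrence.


Scanning each character of 'pofari':
  Position 1: 'p' -> consonant (running count: 0)
  Position 2: 'o' -> vowel (running count: 1)
  Position 3: 'f' -> consonant (running count: 1)
  Position 4: 'a' -> vowel (running count: 2)
  Position 5: 'r' -> consonant (running count: 2)
  Position 6: 'i' -> vowel (running count: 3)
Total vowels: 3

3


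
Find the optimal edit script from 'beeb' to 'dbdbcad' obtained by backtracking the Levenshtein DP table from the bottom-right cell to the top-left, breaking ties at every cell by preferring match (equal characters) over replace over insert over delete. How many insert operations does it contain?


Edit distance = 6. Backtracking from cell (4, 7) with preference match > replace > insert > delete,
then listing the resulting alignment 'beeb' -> 'dbdbcad' left to right:
  Step 1: insert 'd' [insertion #1]
  Step 2: insert 'b' [insertion #2]
  Step 3: insert 'd' [insertion #3]
  Step 4: keep 'b'
  Step 5: replace e->c
  Step 6: replace e->a
  Step 7: replace b->d
Total insertions: 3

3


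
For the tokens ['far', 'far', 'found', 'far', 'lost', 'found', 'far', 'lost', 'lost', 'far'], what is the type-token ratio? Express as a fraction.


Tokens: 10
Unique types: ('far', 'found', 'lost') = 3
TTR = 3/10
Already in lowest terms.

3/10


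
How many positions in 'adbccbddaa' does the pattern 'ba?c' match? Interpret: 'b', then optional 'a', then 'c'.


Pattern: ba?c means 'b', then optional 'a', then 'c'.
Scanning 'adbccbddaa' position-by-position:
  Pos 0: window 'adb' -> no
  Pos 1: window 'dbc' -> no
  Pos 2: window 'bcc' -> MATCH
  Pos 3: window 'ccb' -> no
  Pos 4: window 'cbd' -> no
  Pos 5: window 'bdd' -> no
  Pos 6: window 'dda' -> no
  Pos 7: window 'daa' -> no
  Pos 8: window 'aa' -> no
  Pos 9: window 'a' -> no
Total matches: 1

1


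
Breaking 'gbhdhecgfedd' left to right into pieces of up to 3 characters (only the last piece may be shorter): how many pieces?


'gbhdhecgfedd' has 12 characters.
Chunking with max size 3:
  Chunk 1: 'gbh' (positions 0-2)
  Chunk 2: 'dhe' (positions 3-5)
  Chunk 3: 'cgf' (positions 6-8)
  Chunk 4: 'edd' (positions 9-11)
Total chunks: ceil(12 / 3) = 4

4


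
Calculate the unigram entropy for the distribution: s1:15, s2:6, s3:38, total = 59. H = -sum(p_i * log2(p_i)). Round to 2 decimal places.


Computing entropy H = -sum(p_i * log2(p_i)):
  s1: p = 15/59 = 0.2542, -p*log2(p) = 0.5023
  s2: p = 6/59 = 0.1017, -p*log2(p) = 0.3354
  s3: p = 38/59 = 0.6441, -p*log2(p) = 0.4088
H = sum of terms = 1.2465
Rounded to 2 decimals: 1.25

1.25


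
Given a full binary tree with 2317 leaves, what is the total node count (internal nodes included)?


Leaf nodes (terminals): 2317
Internal nodes = n - 1 = 2317 - 1 = 2316
Total = leaves + internal = 2317 + 2316 = 4633

4633


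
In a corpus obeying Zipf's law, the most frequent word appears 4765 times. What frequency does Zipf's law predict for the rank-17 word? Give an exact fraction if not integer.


Zipf's law: freq(rank) = f1 / rank
f1 = 4765, rank = 17
freq = 4765 / 17
GCD(4765, 17) = 1
Simplified: 4765/17

4765/17


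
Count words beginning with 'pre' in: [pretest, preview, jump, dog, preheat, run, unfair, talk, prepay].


Checking each word for prefix 'pre':
  'pretest' -> YES, starts with 'pre' (count: 1)
  'preview' -> YES, starts with 'pre' (count: 2)
  'jump' -> no (count: 2)
  'dog' -> no (count: 2)
  'preheat' -> YES, starts with 'pre' (count: 3)
  'run' -> no (count: 3)
  'unfair' -> no (count: 3)
  'talk' -> no (count: 3)
  'prepay' -> YES, starts with 'pre' (count: 4)
Total with prefix 'pre': 4

4


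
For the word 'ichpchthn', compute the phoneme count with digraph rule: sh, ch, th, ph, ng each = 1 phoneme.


Parsing 'ichpchthn' greedily, digraphs first:
  'i' -> vowel phoneme (phonemes so far: 1)
  'ch' -> digraph (1 consonant phoneme) (phonemes so far: 2)
  'p' -> consonant phoneme (phonemes so far: 3)
  'ch' -> digraph (1 consonant phoneme) (phonemes so far: 4)
  'th' -> digraph (1 consonant phoneme) (phonemes so far: 5)
  'n' -> consonant phoneme (phonemes so far: 6)
Total phonemes: 6

6


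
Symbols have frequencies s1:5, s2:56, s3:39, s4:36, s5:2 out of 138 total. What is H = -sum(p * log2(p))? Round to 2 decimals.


Computing entropy H = -sum(p_i * log2(p_i)):
  s1: p = 5/138 = 0.0362, -p*log2(p) = 0.1734
  s2: p = 56/138 = 0.4058, -p*log2(p) = 0.5280
  s3: p = 39/138 = 0.2826, -p*log2(p) = 0.5152
  s4: p = 36/138 = 0.2609, -p*log2(p) = 0.5057
  s5: p = 2/138 = 0.0145, -p*log2(p) = 0.0885
H = sum of terms = 1.8108
Rounded to 2 decimals: 1.81

1.81


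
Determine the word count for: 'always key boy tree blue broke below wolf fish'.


Counting words by splitting on spaces:
  Word 1: 'always'
  Word 2: 'key'
  Word 3: 'boy'
  Word 4: 'tree'
  Word 5: 'blue'
  Word 6: 'broke'
  Word 7: 'below'
  Word 8: 'wolf'
  Word 9: 'fish'
Total words: 9

9


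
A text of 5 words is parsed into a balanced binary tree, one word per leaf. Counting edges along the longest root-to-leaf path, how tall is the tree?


In a balanced binary tree with n leaves the deepest leaf is ceil(log2(n)) edges below the root.
log2(5) = 2.3219
ceil(2.3219) = 3
height (edges) = 3

3


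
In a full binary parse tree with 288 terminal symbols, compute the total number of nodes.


Leaf nodes (terminals): 288
Internal nodes = n - 1 = 288 - 1 = 287
Total = leaves + internal = 288 + 287 = 575

575


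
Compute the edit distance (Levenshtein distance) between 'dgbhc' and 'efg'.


Building DP table for s1='dgbhc' (len 5) and s2='efg' (len 3):
       e  f  g
    0  1  2  3
  d 1  1  2  3
  g 2  2  2  2
  b 3  3  3  3
  h 4  4  4  4
  c 5  5  5  5
Edit distance = dp[5][3] = 5

5


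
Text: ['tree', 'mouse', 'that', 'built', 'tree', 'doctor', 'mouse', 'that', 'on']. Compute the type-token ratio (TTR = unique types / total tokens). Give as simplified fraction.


Tokens: 9
Unique types: ('built', 'doctor', 'mouse', 'on', 'that', 'tree') = 6
TTR = 6/9
Simplify: divide both by 3 -> 2/3
TTR = 2/3

2/3


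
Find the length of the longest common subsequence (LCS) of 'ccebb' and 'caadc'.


DP table for LCS of 'ccebb' and 'caadc':
       c  a  a  d  c
    0  0  0  0  0  0
  c 0  1  1  1  1  1
  c 0  1  1  1  1  2
  e 0  1  1  1  1  2
  b 0  1  1  1  1  2
  b 0  1  1  1  1  2
LCS: 'cc'
LCS length = 2

2


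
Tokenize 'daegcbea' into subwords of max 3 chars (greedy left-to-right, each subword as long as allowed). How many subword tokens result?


'daegcbea' has 8 characters.
Chunking with max size 3:
  Chunk 1: 'dae' (positions 0-2)
  Chunk 2: 'gcb' (positions 3-5)
  Chunk 3: 'ea' (positions 6-7)
Total chunks: ceil(8 / 3) = 3

3


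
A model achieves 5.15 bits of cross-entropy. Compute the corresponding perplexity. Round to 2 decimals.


Perplexity formula: PP = 2^H
H = 5.15
PP = 2^5.15
Decompose: 2^5.15 = 2^5 * 2^0.15
2^5 = 32, 2^0.15 ~ 1.1095695
PP ~ 32 * 1.1095695 = 35.5062240
Rounded to 2 decimals: 35.51

35.51


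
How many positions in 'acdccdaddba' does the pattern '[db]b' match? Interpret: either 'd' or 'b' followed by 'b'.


Pattern: [db]b means either 'd' or 'b' followed by 'b'.
Scanning 'acdccdaddba' position-by-position:
  Pos 0: window 'ac' -> no
  Pos 1: window 'cd' -> no
  Pos 2: window 'dc' -> no
  Pos 3: window 'cc' -> no
  Pos 4: window 'cd' -> no
  Pos 5: window 'da' -> no
  Pos 6: window 'ad' -> no
  Pos 7: window 'dd' -> no
  Pos 8: window 'db' -> MATCH
  Pos 9: window 'ba' -> no
  Pos 10: window 'a' -> no
Total matches: 1

1


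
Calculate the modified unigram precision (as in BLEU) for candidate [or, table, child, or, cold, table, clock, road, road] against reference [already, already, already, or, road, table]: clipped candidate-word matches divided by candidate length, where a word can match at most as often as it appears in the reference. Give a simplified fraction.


Reference word counts: {'already': 3, 'or': 1, 'road': 1, 'table': 1}
Checking each candidate word (with clipping):
  'or' -> in reference (ref count 1, used 1/1) -> match (matches: 1)
  'table' -> in reference (ref count 1, used 1/1) -> match (matches: 2)
  'child' -> not in reference -> no match (matches: 2)
  'or' -> ref count 1 already used up (1/1) -> clipped, no match (matches: 2)
  'cold' -> not in reference -> no match (matches: 2)
  'table' -> ref count 1 already used up (1/1) -> clipped, no match (matches: 2)
  'clock' -> not in reference -> no match (matches: 2)
  'road' -> in reference (ref count 1, used 1/1) -> match (matches: 3)
  'road' -> ref count 1 already used up (1/1) -> clipped, no match (matches: 3)
Clipped matches: 3, Candidate length: 9
Precision = 3/9 = 1/3

1/3


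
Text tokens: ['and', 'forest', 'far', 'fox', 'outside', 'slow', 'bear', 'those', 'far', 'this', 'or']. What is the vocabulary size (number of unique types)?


Listing all tokens and tracking unique types:
  Token 1: 'and' -> NEW (unique so far: 1)
  Token 2: 'forest' -> NEW (unique so far: 2)
  Token 3: 'far' -> NEW (unique so far: 3)
  Token 4: 'fox' -> NEW (unique so far: 4)
  Token 5: 'outside' -> NEW (unique so far: 5)
  Token 6: 'slow' -> NEW (unique so far: 6)
  Token 7: 'bear' -> NEW (unique so far: 7)
  Token 8: 'those' -> NEW (unique so far: 8)
  Token 9: 'far' -> duplicate (unique so far: 8)
  Token 10: 'this' -> NEW (unique so far: 9)
  Token 11: 'or' -> NEW (unique so far: 10)
Unique types: ('and', 'bear', 'far', 'forest', 'fox', 'or', 'outside', 'slow', 'this', 'those')
Vocabulary size: 10

10


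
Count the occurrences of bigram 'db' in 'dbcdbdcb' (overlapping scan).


Scanning 'dbcdbdcb' for bigram 'db':
  Position 0: 'db' -> MATCH
  Position 1: 'bc' -> no
  Position 2: 'cd' -> no
  Position 3: 'db' -> MATCH
  Position 4: 'bd' -> no
  Position 5: 'dc' -> no
  Position 6: 'cb' -> no
Total matches: 2

2


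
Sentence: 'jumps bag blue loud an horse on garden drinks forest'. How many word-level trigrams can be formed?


Word trigrams from [10] words:
  Trigram 1: (jumps bag blue)
  Trigram 2: (bag blue loud)
  Trigram 3: (blue loud an)
  Trigram 4: (loud an horse)
  Trigram 5: (an horse on)
  Trigram 6: (horse on garden)
  Trigram 7: (on garden drinks)
  Trigram 8: (garden drinks forest)
Total word trigrams: 10 - 2 = 8

8


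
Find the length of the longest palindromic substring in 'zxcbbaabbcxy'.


Scanning 'zxcbbaabbcxy' for palindromic substrings.
Substring at positions 1-10: 'xcbbaabbcx'.
Check: reverse('xcbbaabbcx') = 'xcbbaabbcx' -> palindrome confirmed.
Neighbouring characters ('z' / 'y') break symmetry, so it cannot extend further.
No longer palindromic substring exists; longest length = 10

10


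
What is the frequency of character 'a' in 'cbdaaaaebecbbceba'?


Scanning 'cbdaaaaebecbbceba' for 'a':
  Position 3: 'a' -> MATCH (count: 1)
  Position 4: 'a' -> MATCH (count: 2)
  Position 5: 'a' -> MATCH (count: 3)
  Position 6: 'a' -> MATCH (count: 4)
  Position 16: 'a' -> MATCH (count: 5)
Total occurrences of 'a': 5

5


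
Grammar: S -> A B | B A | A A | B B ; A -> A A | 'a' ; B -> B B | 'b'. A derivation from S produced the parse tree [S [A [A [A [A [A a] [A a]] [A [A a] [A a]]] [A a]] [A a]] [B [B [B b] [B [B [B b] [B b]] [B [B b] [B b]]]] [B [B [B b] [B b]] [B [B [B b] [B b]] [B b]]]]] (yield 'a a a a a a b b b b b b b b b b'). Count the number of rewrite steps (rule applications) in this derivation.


Every bracketed nonterminal node [X ...] in the tree is produced by exactly one rule application.
Reading the tree off as a leftmost derivation:
  Step 1: S  =>  A B   (applied S -> A B)
  Step 2: A B  =>  A A B   (applied A -> A A)
  Step 3: A A B  =>  A A A B   (applied A -> A A)
  Step 4: A A A B  =>  A A A A B   (applied A -> A A)
  Step 5: A A A A B  =>  A A A A A B   (applied A -> A A)
  Step 6: A A A A A B  =>  a A A A A B   (applied A -> a)
  Step 7: a A A A A B  =>  a a A A A B   (applied A -> a)
  Step 8: a a A A A B  =>  a a A A A A B   (applied A -> A A)
  Step 9: a a A A A A B  =>  a a a A A A B   (applied A -> a)
  Step 10: a a a A A A B  =>  a a a a A A B   (applied A -> a)
  Step 11: a a a a A A B  =>  a a a a a A B   (applied A -> a)
  Step 12: a a a a a A B  =>  a a a a a a B   (applied A -> a)
  Step 13: a a a a a a B  =>  a a a a a a B B   (applied B -> B B)
  Step 14: a a a a a a B B  =>  a a a a a a B B B   (applied B -> B B)
  Step 15: a a a a a a B B B  =>  a a a a a a b B B   (applied B -> b)
  Step 16: a a a a a a b B B  =>  a a a a a a b B B B   (applied B -> B B)
  Step 17: a a a a a a b B B B  =>  a a a a a a b B B B B   (applied B -> B B)
  Step 18: a a a a a a b B B B B  =>  a a a a a a b b B B B   (applied B -> b)
  Step 19: a a a a a a b b B B B  =>  a a a a a a b b b B B   (applied B -> b)
  Step 20: a a a a a a b b b B B  =>  a a a a a a b b b B B B   (applied B -> B B)
  Step 21: a a a a a a b b b B B B  =>  a a a a a a b b b b B B   (applied B -> b)
  Step 22: a a a a a a b b b b B B  =>  a a a a a a b b b b b B   (applied B -> b)
  Step 23: a a a a a a b b b b b B  =>  a a a a a a b b b b b B B   (applied B -> B B)
  Step 24: a a a a a a b b b b b B B  =>  a a a a a a b b b b b B B B   (applied B -> B B)
  Step 25: a a a a a a b b b b b B B B  =>  a a a a a a b b b b b b B B   (applied B -> b)
  Step 26: a a a a a a b b b b b b B B  =>  a a a a a a b b b b b b b B   (applied B -> b)
  Step 27: a a a a a a b b b b b b b B  =>  a a a a a a b b b b b b b B B   (applied B -> B B)
  Step 28: a a a a a a b b b b b b b B B  =>  a a a a a a b b b b b b b B B B   (applied B -> B B)
  Step 29: a a a a a a b b b b b b b B B B  =>  a a a a a a b b b b b b b b B B   (applied B -> b)
  Step 30: a a a a a a b b b b b b b b B B  =>  a a a a a a b b b b b b b b b B   (applied B -> b)
  Step 31: a a a a a a b b b b b b b b b B  =>  a a a a a a b b b b b b b b b b   (applied B -> b)
Final yield: a a a a a a b b b b b b b b b b
Total rewrite steps: 31

31
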